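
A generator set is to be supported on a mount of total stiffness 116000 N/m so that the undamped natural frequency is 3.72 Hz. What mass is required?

ω_n = 2πf_n = 2π × 3.72 = 23.37 rad/s.
m = k/ω_n² = 116000/23.37² = 116000/546.3 = 212.3 kg.

212 kg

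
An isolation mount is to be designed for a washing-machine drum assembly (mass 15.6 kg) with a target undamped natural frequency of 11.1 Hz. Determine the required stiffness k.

ω_n = 2πf_n = 2π × 11.1 = 69.74 rad/s.
k = m·ω_n² = 15.6 × 69.74² = 15.6 × 4864 = 75880 N/m.

75900 N/m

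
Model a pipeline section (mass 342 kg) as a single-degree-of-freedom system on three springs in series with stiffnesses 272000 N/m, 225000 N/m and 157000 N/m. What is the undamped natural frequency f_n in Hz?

2.26 Hz

Series springs: 1/k_eq = 1/272000 + 1/225000 + 1/157000 = 1.449×10^-5, so k_eq = 69010 N/m.
ω_n = √(k_eq/m) = √(69010/342) = √201.8 = 14.21 rad/s.
f_n = ω_n/(2π) = 14.21/6.283 = 2.261 Hz.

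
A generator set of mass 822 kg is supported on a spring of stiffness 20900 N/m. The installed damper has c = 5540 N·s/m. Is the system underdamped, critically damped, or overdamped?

underdamped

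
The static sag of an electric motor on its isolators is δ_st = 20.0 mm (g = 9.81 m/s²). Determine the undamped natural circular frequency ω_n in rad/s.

22.1 rad/s

ω_n = √(g/δ_st) = √(9.81/0.0200) = √490.5 = 22.15 rad/s.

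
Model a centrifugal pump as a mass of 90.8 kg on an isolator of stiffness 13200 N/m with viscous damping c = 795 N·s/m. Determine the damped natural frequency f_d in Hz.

ω_n = √(k/m) = √(13200/90.8) = 12.06 rad/s.
Critical damping c_c = 2√(k·m) = 2√(13200 × 90.8) = 2190 N·s/m, so ζ = c/c_c = 795/2190 = 0.3631.
ω_d = ω_n√(1 − ζ²) = 12.06 × √(1 − 0.132) = 11.23 rad/s.
f_d = ω_d/(2π) = 1.788 Hz.

1.79 Hz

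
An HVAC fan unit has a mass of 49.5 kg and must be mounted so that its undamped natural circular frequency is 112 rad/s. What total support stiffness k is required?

k = m·ω_n² = 49.5 × 112.0² = 49.5 × 12540 = 620900 N/m.

621000 N/m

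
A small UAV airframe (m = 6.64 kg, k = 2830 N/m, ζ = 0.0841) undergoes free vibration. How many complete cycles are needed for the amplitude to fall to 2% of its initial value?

8 cycles

Logarithmic decrement δ = 2πζ/√(1 − ζ²) = 2π × 0.08410/√(1 − 0.00707) = 0.5303.
x_n/x₀ = e^(−nδ) ≤ 0.02; take ln: n ≥ ln(1/0.02)/δ = 3.912/0.5303 = 7.377.
So 8 complete cycles are required.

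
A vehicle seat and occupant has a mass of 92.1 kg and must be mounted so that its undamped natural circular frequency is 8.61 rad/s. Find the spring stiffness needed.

k = m·ω_n² = 92.1 × 8.610² = 92.1 × 74.13 = 6828 N/m.

6830 N/m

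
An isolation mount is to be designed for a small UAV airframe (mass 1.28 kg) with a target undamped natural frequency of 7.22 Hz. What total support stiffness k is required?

ω_n = 2πf_n = 2π × 7.22 = 45.36 rad/s.
k = m·ω_n² = 1.28 × 45.36² = 1.28 × 2058 = 2634 N/m.

2630 N/m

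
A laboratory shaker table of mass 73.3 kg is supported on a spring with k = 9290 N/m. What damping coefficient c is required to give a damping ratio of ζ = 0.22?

c_c = 2√(k·m) = 2√(9290 × 73.3) = 1650 N·s/m.
c = ζ·c_c = 0.22 × 1650 = 363.1 N·s/m.

363 N·s/m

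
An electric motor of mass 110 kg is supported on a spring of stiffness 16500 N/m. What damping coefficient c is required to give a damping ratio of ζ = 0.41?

1100 N·s/m

c_c = 2√(k·m) = 2√(16500 × 110) = 2694 N·s/m.
c = ζ·c_c = 0.41 × 2694 = 1105 N·s/m.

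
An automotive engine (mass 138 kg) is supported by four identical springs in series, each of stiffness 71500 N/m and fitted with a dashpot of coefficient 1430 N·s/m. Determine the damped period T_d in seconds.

0.620 s

Series springs: 1/k_eq = 4/71500, so k_eq = 71500/4 = 17880 N/m.
ω_n = √(k_eq/m) = √(17880/138) = 11.38 rad/s.
Critical damping c_c = 2√(k_eq·m) = 2√(17880 × 138) = 3141 N·s/m, so ζ = c/c_c = 1430/3141 = 0.4552.
ω_d = ω_n√(1 − ζ²) = 11.38 × √(1 − 0.207) = 10.13 rad/s.
T_d = 2π/ω_d = 0.6201 s.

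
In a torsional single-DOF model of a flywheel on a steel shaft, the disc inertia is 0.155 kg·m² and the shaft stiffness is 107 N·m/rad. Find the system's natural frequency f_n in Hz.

ω_n = √(k_t/J) = √(107/0.155) = √690.3 = 26.27 rad/s.
f_n = ω_n/(2π) = 26.27/6.283 = 4.182 Hz.

4.18 Hz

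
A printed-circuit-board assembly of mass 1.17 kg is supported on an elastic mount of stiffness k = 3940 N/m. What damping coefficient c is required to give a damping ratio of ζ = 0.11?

14.9 N·s/m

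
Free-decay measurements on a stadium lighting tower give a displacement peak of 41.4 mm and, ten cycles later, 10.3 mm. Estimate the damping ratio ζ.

Logarithmic decrement δ = (1/n)·ln(x₀/x_n) = (1/10)·ln(41.4/10.3) = (1/10)·ln(4.019) = 0.1391.
ζ = δ/√(4π² + δ²) = 0.1391/√(39.48 + 0.0194) = 0.1391/6.285 = 0.02214.

0.0221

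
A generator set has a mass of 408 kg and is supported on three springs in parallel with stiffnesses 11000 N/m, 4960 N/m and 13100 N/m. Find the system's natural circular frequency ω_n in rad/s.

8.44 rad/s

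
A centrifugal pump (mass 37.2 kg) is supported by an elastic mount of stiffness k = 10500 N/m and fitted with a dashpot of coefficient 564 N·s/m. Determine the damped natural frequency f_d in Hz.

ω_n = √(k/m) = √(10500/37.2) = 16.80 rad/s.
Critical damping c_c = 2√(k·m) = 2√(10500 × 37.2) = 1250 N·s/m, so ζ = c/c_c = 564/1250 = 0.4512.
ω_d = ω_n√(1 − ζ²) = 16.80 × √(1 − 0.204) = 14.99 rad/s.
f_d = ω_d/(2π) = 2.386 Hz.

2.39 Hz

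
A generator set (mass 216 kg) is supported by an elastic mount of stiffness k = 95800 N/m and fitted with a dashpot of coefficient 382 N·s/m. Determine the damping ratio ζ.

ω_n = √(k/m) = √(95800/216) = 21.06 rad/s.
Critical damping c_c = 2√(k·m) = 2√(95800 × 216) = 9098 N·s/m, so ζ = c/c_c = 382/9098 = 0.04199.

0.0420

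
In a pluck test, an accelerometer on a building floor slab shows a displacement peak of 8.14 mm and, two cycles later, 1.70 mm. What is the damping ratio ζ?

0.124

Logarithmic decrement δ = (1/n)·ln(x₀/x_n) = (1/2)·ln(8.14/1.70) = (1/2)·ln(4.788) = 0.7831.
ζ = δ/√(4π² + δ²) = 0.7831/√(39.48 + 0.613) = 0.7831/6.332 = 0.1237.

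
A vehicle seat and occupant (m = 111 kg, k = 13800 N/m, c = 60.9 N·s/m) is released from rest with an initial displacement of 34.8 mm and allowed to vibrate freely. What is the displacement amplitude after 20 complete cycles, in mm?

ζ = c/(2√(km)) = 60.9/(2√(13800 × 111)) = 60.9/2475 = 0.02460.
Logarithmic decrement δ = 2πζ/√(1 − ζ²) = 2π × 0.02460/√(1 − 0.000605) = 0.1546.
After n cycles, x_n/x₀ = e^(−nδ), so x_20 = 34.8 × e^(−20 × 0.1546) = 34.8 × 0.04538 = 1.579 mm.

1.58 mm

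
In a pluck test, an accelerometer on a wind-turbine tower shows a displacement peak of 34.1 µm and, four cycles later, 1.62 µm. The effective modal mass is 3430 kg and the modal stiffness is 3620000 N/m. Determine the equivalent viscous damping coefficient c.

Logarithmic decrement δ = (1/n)·ln(x₀/x_n) = (1/4)·ln(34.1/1.62) = (1/4)·ln(21.05) = 0.7617.
ζ = δ/√(4π² + δ²) = 0.7617/√(39.48 + 0.580) = 0.7617/6.329 = 0.1203.
c = ζ · 2√(km) = 0.1203 × 2√(3620000 × 3430) = 0.1203 × 222900 = 26820 N·s/m.

26800 N·s/m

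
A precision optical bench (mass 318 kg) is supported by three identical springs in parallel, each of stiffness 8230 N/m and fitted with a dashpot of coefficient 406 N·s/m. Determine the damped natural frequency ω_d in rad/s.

8.79 rad/s

Parallel springs add: k_eq = 3 × 8230 = 24690 N/m.
ω_n = √(k_eq/m) = √(24690/318) = 8.811 rad/s.
Critical damping c_c = 2√(k_eq·m) = 2√(24690 × 318) = 5604 N·s/m, so ζ = c/c_c = 406/5604 = 0.07245.
ω_d = ω_n√(1 − ζ²) = 8.811 × √(1 − 0.00525) = 8.788 rad/s.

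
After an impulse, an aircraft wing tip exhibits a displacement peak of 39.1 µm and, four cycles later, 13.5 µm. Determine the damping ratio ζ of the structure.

0.0423

Logarithmic decrement δ = (1/n)·ln(x₀/x_n) = (1/4)·ln(39.1/13.5) = (1/4)·ln(2.896) = 0.2659.
ζ = δ/√(4π² + δ²) = 0.2659/√(39.48 + 0.0707) = 0.2659/6.289 = 0.04227.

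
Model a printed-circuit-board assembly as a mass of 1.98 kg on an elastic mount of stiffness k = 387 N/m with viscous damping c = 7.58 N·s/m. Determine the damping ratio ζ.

0.137

ω_n = √(k/m) = √(387.0/1.98) = 13.98 rad/s.
Critical damping c_c = 2√(k·m) = 2√(387.0 × 1.98) = 55.36 N·s/m, so ζ = c/c_c = 7.58/55.36 = 0.1369.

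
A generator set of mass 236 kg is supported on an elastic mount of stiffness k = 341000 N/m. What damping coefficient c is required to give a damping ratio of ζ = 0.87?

15600 N·s/m

c_c = 2√(k·m) = 2√(341000 × 236) = 17940 N·s/m.
c = ζ·c_c = 0.87 × 17940 = 15610 N·s/m.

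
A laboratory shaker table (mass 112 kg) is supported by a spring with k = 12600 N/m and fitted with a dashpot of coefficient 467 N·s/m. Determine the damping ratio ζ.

0.197

ω_n = √(k/m) = √(12600/112) = 10.61 rad/s.
Critical damping c_c = 2√(k·m) = 2√(12600 × 112) = 2376 N·s/m, so ζ = c/c_c = 467/2376 = 0.1966.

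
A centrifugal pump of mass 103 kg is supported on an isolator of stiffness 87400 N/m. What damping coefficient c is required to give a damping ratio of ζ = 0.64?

3840 N·s/m

c_c = 2√(k·m) = 2√(87400 × 103) = 6001 N·s/m.
c = ζ·c_c = 0.64 × 6001 = 3840 N·s/m.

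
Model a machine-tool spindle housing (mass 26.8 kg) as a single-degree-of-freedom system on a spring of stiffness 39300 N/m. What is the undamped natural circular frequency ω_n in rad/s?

38.3 rad/s

ω_n = √(k/m) = √(39300/26.8) = √1466 = 38.29 rad/s.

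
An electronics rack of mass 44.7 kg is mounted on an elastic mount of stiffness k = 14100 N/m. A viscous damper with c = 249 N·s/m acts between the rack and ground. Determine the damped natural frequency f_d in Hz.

2.79 Hz

ω_n = √(k/m) = √(14100/44.7) = 17.76 rad/s.
Critical damping c_c = 2√(k·m) = 2√(14100 × 44.7) = 1588 N·s/m, so ζ = c/c_c = 249/1588 = 0.1568.
ω_d = ω_n√(1 − ζ²) = 17.76 × √(1 − 0.0246) = 17.54 rad/s.
f_d = ω_d/(2π) = 2.792 Hz.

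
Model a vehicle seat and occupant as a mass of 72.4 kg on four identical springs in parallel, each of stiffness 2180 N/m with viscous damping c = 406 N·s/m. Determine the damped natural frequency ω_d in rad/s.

Parallel springs add: k_eq = 4 × 2180 = 8720 N/m.
ω_n = √(k_eq/m) = √(8720/72.4) = 10.97 rad/s.
Critical damping c_c = 2√(k_eq·m) = 2√(8720 × 72.4) = 1589 N·s/m, so ζ = c/c_c = 406/1589 = 0.2555.
ω_d = ω_n√(1 − ζ²) = 10.97 × √(1 − 0.0653) = 10.61 rad/s.

10.6 rad/s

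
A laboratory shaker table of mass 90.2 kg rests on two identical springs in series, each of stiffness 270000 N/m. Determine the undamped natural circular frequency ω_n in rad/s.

38.7 rad/s

Series springs: 1/k_eq = 2/270000, so k_eq = 270000/2 = 135000 N/m.
ω_n = √(k_eq/m) = √(135000/90.2) = √1497 = 38.69 rad/s.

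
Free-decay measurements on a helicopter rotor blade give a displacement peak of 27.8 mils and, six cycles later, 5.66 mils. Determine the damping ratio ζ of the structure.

Logarithmic decrement δ = (1/n)·ln(x₀/x_n) = (1/6)·ln(27.8/5.66) = (1/6)·ln(4.912) = 0.2653.
ζ = δ/√(4π² + δ²) = 0.2653/√(39.48 + 0.0704) = 0.2653/6.289 = 0.04218.

0.0422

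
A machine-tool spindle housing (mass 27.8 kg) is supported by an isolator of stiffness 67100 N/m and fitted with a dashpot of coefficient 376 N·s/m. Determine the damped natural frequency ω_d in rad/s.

48.7 rad/s

ω_n = √(k/m) = √(67100/27.8) = 49.13 rad/s.
Critical damping c_c = 2√(k·m) = 2√(67100 × 27.8) = 2732 N·s/m, so ζ = c/c_c = 376/2732 = 0.1376.
ω_d = ω_n√(1 − ζ²) = 49.13 × √(1 − 0.0189) = 48.66 rad/s.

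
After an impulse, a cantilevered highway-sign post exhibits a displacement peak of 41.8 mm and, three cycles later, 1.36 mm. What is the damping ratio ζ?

0.179

Logarithmic decrement δ = (1/n)·ln(x₀/x_n) = (1/3)·ln(41.8/1.36) = (1/3)·ln(30.74) = 1.142.
ζ = δ/√(4π² + δ²) = 1.142/√(39.48 + 1.30) = 1.142/6.386 = 0.1788.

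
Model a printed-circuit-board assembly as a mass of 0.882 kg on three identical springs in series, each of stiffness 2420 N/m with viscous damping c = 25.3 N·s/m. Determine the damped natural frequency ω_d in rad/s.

Series springs: 1/k_eq = 3/2420, so k_eq = 2420/3 = 806.7 N/m.
ω_n = √(k_eq/m) = √(806.7/0.882) = 30.24 rad/s.
Critical damping c_c = 2√(k_eq·m) = 2√(806.7 × 0.882) = 53.35 N·s/m, so ζ = c/c_c = 25.3/53.35 = 0.4743.
ω_d = ω_n√(1 − ζ²) = 30.24 × √(1 − 0.225) = 26.62 rad/s.

26.6 rad/s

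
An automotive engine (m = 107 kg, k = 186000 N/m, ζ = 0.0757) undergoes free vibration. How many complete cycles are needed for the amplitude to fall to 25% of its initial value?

3 cycles

Logarithmic decrement δ = 2πζ/√(1 − ζ²) = 2π × 0.07570/√(1 − 0.00573) = 0.4770.
x_n/x₀ = e^(−nδ) ≤ 0.25; take ln: n ≥ ln(1/0.25)/δ = 1.386/0.4770 = 2.906.
So 3 complete cycles are required.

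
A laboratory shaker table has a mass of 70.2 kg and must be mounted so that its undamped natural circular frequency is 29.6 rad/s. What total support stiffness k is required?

k = m·ω_n² = 70.2 × 29.60² = 70.2 × 876.2 = 61510 N/m.

61500 N/m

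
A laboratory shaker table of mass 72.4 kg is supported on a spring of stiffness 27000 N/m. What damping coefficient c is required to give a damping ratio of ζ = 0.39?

c_c = 2√(k·m) = 2√(27000 × 72.4) = 2796 N·s/m.
c = ζ·c_c = 0.39 × 2796 = 1091 N·s/m.

1090 N·s/m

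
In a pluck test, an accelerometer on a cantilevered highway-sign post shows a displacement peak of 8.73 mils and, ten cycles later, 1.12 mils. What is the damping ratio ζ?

Logarithmic decrement δ = (1/n)·ln(x₀/x_n) = (1/10)·ln(8.73/1.12) = (1/10)·ln(7.795) = 0.2053.
ζ = δ/√(4π² + δ²) = 0.2053/√(39.48 + 0.0422) = 0.2053/6.287 = 0.03266.

0.0327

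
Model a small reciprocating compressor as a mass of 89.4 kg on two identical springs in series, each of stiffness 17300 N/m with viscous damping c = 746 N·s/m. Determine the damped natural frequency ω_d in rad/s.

8.91 rad/s

Series springs: 1/k_eq = 2/17300, so k_eq = 17300/2 = 8650 N/m.
ω_n = √(k_eq/m) = √(8650/89.4) = 9.836 rad/s.
Critical damping c_c = 2√(k_eq·m) = 2√(8650 × 89.4) = 1759 N·s/m, so ζ = c/c_c = 746/1759 = 0.4242.
ω_d = ω_n√(1 − ζ²) = 9.836 × √(1 − 0.180) = 8.908 rad/s.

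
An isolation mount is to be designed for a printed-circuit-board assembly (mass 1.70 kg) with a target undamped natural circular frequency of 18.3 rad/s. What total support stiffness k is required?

569 N/m

k = m·ω_n² = 1.70 × 18.30² = 1.70 × 334.9 = 569.3 N/m.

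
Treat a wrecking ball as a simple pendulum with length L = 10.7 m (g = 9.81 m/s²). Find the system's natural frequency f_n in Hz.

0.152 Hz

For a simple pendulum ω_n = √(g/L) = √(9.81/10.7) = √0.9168 = 0.9575 rad/s.
f_n = ω_n/(2π) = 0.9575/6.283 = 0.1524 Hz.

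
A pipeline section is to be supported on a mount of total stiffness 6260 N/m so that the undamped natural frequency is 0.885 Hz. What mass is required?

ω_n = 2πf_n = 2π × 0.885 = 5.561 rad/s.
m = k/ω_n² = 6260/5.561² = 6260/30.92 = 202.5 kg.

202 kg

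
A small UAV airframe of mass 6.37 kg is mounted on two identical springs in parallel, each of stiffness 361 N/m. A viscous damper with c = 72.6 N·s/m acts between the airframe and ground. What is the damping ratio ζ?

Parallel springs add: k_eq = 2 × 361 = 722.0 N/m.
ω_n = √(k_eq/m) = √(722.0/6.37) = 10.65 rad/s.
Critical damping c_c = 2√(k_eq·m) = 2√(722.0 × 6.37) = 135.6 N·s/m, so ζ = c/c_c = 72.6/135.6 = 0.5353.

0.535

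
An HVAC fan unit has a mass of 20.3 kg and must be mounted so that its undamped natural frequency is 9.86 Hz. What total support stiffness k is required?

77900 N/m

ω_n = 2πf_n = 2π × 9.86 = 61.95 rad/s.
k = m·ω_n² = 20.3 × 61.95² = 20.3 × 3838 = 77910 N/m.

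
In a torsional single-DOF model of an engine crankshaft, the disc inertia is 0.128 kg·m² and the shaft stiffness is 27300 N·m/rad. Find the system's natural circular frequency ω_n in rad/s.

ω_n = √(k_t/J) = √(27300/0.128) = √213300 = 461.8 rad/s.

462 rad/s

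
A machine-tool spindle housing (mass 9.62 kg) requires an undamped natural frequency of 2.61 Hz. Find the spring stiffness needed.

ω_n = 2πf_n = 2π × 2.61 = 16.40 rad/s.
k = m·ω_n² = 9.62 × 16.40² = 9.62 × 268.9 = 2587 N/m.

2590 N/m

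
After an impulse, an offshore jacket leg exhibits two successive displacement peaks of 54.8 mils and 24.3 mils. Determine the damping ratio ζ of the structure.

0.128

Logarithmic decrement δ = (1/n)·ln(x₀/x_n) = (1/1)·ln(54.8/24.3) = (1/1)·ln(2.255) = 0.8132.
ζ = δ/√(4π² + δ²) = 0.8132/√(39.48 + 0.661) = 0.8132/6.336 = 0.1284.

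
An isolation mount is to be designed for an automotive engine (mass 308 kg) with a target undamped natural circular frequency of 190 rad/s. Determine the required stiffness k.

11100000 N/m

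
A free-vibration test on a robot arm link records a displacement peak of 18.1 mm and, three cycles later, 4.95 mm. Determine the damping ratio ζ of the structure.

Logarithmic decrement δ = (1/n)·ln(x₀/x_n) = (1/3)·ln(18.1/4.95) = (1/3)·ln(3.657) = 0.4322.
ζ = δ/√(4π² + δ²) = 0.4322/√(39.48 + 0.187) = 0.4322/6.298 = 0.06862.

0.0686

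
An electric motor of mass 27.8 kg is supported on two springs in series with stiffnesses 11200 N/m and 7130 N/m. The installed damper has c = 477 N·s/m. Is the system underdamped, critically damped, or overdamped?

Series springs: 1/k_eq = 1/11200 + 1/7130 = 0.0002295, so k_eq = 4357 N/m.
c_c = 2√(k_eq·m) = 696.0 N·s/m; ζ = c/c_c = 477/696.0 = 0.685.
Since ζ < 1 the system is underdamped.

underdamped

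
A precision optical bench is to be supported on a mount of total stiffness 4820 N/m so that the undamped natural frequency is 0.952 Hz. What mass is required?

ω_n = 2πf_n = 2π × 0.952 = 5.982 rad/s.
m = k/ω_n² = 4820/5.982² = 4820/35.78 = 134.7 kg.

135 kg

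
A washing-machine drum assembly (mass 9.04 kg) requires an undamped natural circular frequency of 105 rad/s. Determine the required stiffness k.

99700 N/m

k = m·ω_n² = 9.04 × 105.0² = 9.04 × 11020 = 99670 N/m.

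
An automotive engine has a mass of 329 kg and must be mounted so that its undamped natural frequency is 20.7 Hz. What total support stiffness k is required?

ω_n = 2πf_n = 2π × 20.7 = 130.1 rad/s.
k = m·ω_n² = 329 × 130.1² = 329 × 16920 = 5565000 N/m.

5570000 N/m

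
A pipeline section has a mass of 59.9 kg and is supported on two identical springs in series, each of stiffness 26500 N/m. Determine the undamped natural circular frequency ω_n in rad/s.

14.9 rad/s

Series springs: 1/k_eq = 2/26500, so k_eq = 26500/2 = 13250 N/m.
ω_n = √(k_eq/m) = √(13250/59.9) = √221.2 = 14.87 rad/s.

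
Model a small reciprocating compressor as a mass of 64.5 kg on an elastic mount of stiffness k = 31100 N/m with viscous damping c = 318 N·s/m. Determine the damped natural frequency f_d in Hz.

ω_n = √(k/m) = √(31100/64.5) = 21.96 rad/s.
Critical damping c_c = 2√(k·m) = 2√(31100 × 64.5) = 2833 N·s/m, so ζ = c/c_c = 318/2833 = 0.1123.
ω_d = ω_n√(1 − ζ²) = 21.96 × √(1 − 0.0126) = 21.82 rad/s.
f_d = ω_d/(2π) = 3.473 Hz.

3.47 Hz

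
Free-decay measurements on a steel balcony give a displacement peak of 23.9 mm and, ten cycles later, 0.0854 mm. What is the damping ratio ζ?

Logarithmic decrement δ = (1/n)·ln(x₀/x_n) = (1/10)·ln(23.9/0.0854) = (1/10)·ln(279.9) = 0.5634.
ζ = δ/√(4π² + δ²) = 0.5634/√(39.48 + 0.317) = 0.5634/6.308 = 0.08931.

0.0893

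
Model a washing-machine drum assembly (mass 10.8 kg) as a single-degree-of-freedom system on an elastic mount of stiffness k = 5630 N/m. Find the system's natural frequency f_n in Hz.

ω_n = √(k/m) = √(5630/10.8) = √521.3 = 22.83 rad/s.
f_n = ω_n/(2π) = 22.83/6.283 = 3.634 Hz.

3.63 Hz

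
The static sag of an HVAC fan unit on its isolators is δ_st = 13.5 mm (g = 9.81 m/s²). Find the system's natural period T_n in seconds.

0.233 s

ω_n = √(g/δ_st) = √(9.81/0.0135) = √726.7 = 26.96 rad/s.
T_n = 2π/ω_n = 6.283/26.96 = 0.2331 s.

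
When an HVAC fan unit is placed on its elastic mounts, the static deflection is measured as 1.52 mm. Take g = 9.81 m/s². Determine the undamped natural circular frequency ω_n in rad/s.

80.3 rad/s

ω_n = √(g/δ_st) = √(9.81/0.00152) = √6454 = 80.34 rad/s.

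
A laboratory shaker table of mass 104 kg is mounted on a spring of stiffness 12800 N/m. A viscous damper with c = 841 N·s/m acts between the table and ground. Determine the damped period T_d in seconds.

0.608 s

ω_n = √(k/m) = √(12800/104) = 11.09 rad/s.
Critical damping c_c = 2√(k·m) = 2√(12800 × 104) = 2308 N·s/m, so ζ = c/c_c = 841/2308 = 0.3645.
ω_d = ω_n√(1 − ζ²) = 11.09 × √(1 − 0.133) = 10.33 rad/s.
T_d = 2π/ω_d = 0.6082 s.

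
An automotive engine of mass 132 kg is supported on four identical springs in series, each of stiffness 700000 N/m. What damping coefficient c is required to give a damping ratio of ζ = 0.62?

5960 N·s/m

Series springs: 1/k_eq = 4/700000, so k_eq = 700000/4 = 175000 N/m.
c_c = 2√(k_eq·m) = 2√(175000 × 132) = 9612 N·s/m.
c = ζ·c_c = 0.62 × 9612 = 5960 N·s/m.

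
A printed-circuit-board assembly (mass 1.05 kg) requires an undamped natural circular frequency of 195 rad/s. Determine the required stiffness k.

k = m·ω_n² = 1.05 × 195.0² = 1.05 × 38020 = 39930 N/m.

39900 N/m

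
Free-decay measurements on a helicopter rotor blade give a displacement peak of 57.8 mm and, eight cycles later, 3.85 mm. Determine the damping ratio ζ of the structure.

0.0538

Logarithmic decrement δ = (1/n)·ln(x₀/x_n) = (1/8)·ln(57.8/3.85) = (1/8)·ln(15.01) = 0.3386.
ζ = δ/√(4π² + δ²) = 0.3386/√(39.48 + 0.115) = 0.3386/6.292 = 0.05381.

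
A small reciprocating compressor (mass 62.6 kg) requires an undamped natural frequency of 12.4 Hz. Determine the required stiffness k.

380000 N/m

ω_n = 2πf_n = 2π × 12.4 = 77.91 rad/s.
k = m·ω_n² = 62.6 × 77.91² = 62.6 × 6070 = 380000 N/m.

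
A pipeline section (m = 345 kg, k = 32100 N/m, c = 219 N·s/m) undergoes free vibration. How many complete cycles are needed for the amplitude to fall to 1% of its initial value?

ζ = c/(2√(km)) = 219/(2√(32100 × 345)) = 219/6656 = 0.03290.
Logarithmic decrement δ = 2πζ/√(1 − ζ²) = 2π × 0.03290/√(1 − 0.00108) = 0.2069.
x_n/x₀ = e^(−nδ) ≤ 0.01; take ln: n ≥ ln(1/0.01)/δ = 4.605/0.2069 = 22.26.
So 23 complete cycles are required.

23 cycles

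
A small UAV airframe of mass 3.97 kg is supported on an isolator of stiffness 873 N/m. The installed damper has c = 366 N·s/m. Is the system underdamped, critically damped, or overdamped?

c_c = 2√(k·m) = 117.7 N·s/m; ζ = c/c_c = 366/117.7 = 3.11.
Since ζ > 1 the system is overdamped.

overdamped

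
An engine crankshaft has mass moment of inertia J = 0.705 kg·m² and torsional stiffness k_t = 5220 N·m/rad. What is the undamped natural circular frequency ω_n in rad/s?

ω_n = √(k_t/J) = √(5220/0.705) = √7404 = 86.05 rad/s.

86.0 rad/s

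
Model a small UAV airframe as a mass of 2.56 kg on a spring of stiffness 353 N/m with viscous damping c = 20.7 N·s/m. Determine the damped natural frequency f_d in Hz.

1.75 Hz

ω_n = √(k/m) = √(353.0/2.56) = 11.74 rad/s.
Critical damping c_c = 2√(k·m) = 2√(353.0 × 2.56) = 60.12 N·s/m, so ζ = c/c_c = 20.7/60.12 = 0.3443.
ω_d = ω_n√(1 − ζ²) = 11.74 × √(1 − 0.119) = 11.02 rad/s.
f_d = ω_d/(2π) = 1.755 Hz.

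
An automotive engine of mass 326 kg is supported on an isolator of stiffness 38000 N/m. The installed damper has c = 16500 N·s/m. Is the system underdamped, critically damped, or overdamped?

overdamped

c_c = 2√(k·m) = 7039 N·s/m; ζ = c/c_c = 16500/7039 = 2.34.
Since ζ > 1 the system is overdamped.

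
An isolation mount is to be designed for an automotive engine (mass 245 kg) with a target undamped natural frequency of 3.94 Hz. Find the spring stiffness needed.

150000 N/m

ω_n = 2πf_n = 2π × 3.94 = 24.76 rad/s.
k = m·ω_n² = 245 × 24.76² = 245 × 612.8 = 150100 N/m.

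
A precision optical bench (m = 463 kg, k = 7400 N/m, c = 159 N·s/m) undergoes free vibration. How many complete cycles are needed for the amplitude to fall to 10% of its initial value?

9 cycles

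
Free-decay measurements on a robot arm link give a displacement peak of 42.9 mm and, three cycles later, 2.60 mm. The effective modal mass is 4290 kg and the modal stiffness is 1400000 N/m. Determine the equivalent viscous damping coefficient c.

Logarithmic decrement δ = (1/n)·ln(x₀/x_n) = (1/3)·ln(42.9/2.60) = (1/3)·ln(16.50) = 0.9345.
ζ = δ/√(4π² + δ²) = 0.9345/√(39.48 + 0.873) = 0.9345/6.352 = 0.1471.
c = ζ · 2√(km) = 0.1471 × 2√(1400000 × 4290) = 0.1471 × 155000 = 22800 N·s/m.

22800 N·s/m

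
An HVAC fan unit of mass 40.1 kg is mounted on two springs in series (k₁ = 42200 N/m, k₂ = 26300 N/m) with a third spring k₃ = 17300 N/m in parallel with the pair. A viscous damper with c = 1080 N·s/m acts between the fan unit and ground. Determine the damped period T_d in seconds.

0.246 s

Series pair: k_s = k₁k₂/(k₁+k₂) = (42200)(26300)/(42200 + 26300) = 16200 N/m. In parallel with k₃: k_eq = 16200 + 17300 = 33500 N/m.
ω_n = √(k_eq/m) = √(33500/40.1) = 28.90 rad/s.
Critical damping c_c = 2√(k_eq·m) = 2√(33500 × 40.1) = 2318 N·s/m, so ζ = c/c_c = 1080/2318 = 0.4659.
ω_d = ω_n√(1 − ζ²) = 28.90 × √(1 − 0.217) = 25.58 rad/s.
T_d = 2π/ω_d = 0.2457 s.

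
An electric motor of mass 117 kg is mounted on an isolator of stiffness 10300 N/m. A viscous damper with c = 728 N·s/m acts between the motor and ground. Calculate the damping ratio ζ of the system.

0.332

ω_n = √(k/m) = √(10300/117) = 9.383 rad/s.
Critical damping c_c = 2√(k·m) = 2√(10300 × 117) = 2196 N·s/m, so ζ = c/c_c = 728/2196 = 0.3316.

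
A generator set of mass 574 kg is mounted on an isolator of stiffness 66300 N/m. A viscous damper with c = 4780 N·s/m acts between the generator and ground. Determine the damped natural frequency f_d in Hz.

ω_n = √(k/m) = √(66300/574) = 10.75 rad/s.
Critical damping c_c = 2√(k·m) = 2√(66300 × 574) = 12340 N·s/m, so ζ = c/c_c = 4780/12340 = 0.3874.
ω_d = ω_n√(1 − ζ²) = 10.75 × √(1 − 0.150) = 9.908 rad/s.
f_d = ω_d/(2π) = 1.577 Hz.

1.58 Hz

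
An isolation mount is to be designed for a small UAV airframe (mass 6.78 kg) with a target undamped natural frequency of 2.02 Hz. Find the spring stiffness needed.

1090 N/m

ω_n = 2πf_n = 2π × 2.02 = 12.69 rad/s.
k = m·ω_n² = 6.78 × 12.69² = 6.78 × 161.1 = 1092 N/m.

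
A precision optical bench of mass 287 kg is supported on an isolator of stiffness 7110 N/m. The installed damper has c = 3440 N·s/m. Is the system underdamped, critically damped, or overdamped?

overdamped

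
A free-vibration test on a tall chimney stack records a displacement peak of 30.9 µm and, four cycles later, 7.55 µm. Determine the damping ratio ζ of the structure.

0.0560

Logarithmic decrement δ = (1/n)·ln(x₀/x_n) = (1/4)·ln(30.9/7.55) = (1/4)·ln(4.093) = 0.3523.
ζ = δ/√(4π² + δ²) = 0.3523/√(39.48 + 0.124) = 0.3523/6.293 = 0.05598.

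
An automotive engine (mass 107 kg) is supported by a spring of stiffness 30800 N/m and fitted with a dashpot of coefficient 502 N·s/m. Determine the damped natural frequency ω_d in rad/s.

16.8 rad/s

ω_n = √(k/m) = √(30800/107) = 16.97 rad/s.
Critical damping c_c = 2√(k·m) = 2√(30800 × 107) = 3631 N·s/m, so ζ = c/c_c = 502/3631 = 0.1383.
ω_d = ω_n√(1 − ζ²) = 16.97 × √(1 − 0.0191) = 16.80 rad/s.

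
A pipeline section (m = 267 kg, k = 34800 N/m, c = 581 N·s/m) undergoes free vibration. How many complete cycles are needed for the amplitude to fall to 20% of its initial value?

ζ = c/(2√(km)) = 581/(2√(34800 × 267)) = 581/6096 = 0.09530.
Logarithmic decrement δ = 2πζ/√(1 − ζ²) = 2π × 0.09530/√(1 − 0.00908) = 0.6015.
x_n/x₀ = e^(−nδ) ≤ 0.2; take ln: n ≥ ln(1/0.2)/δ = 1.609/0.6015 = 2.676.
So 3 complete cycles are required.

3 cycles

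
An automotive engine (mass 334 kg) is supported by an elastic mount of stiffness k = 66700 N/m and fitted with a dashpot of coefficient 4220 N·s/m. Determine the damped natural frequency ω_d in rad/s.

ω_n = √(k/m) = √(66700/334) = 14.13 rad/s.
Critical damping c_c = 2√(k·m) = 2√(66700 × 334) = 9440 N·s/m, so ζ = c/c_c = 4220/9440 = 0.4470.
ω_d = ω_n√(1 − ζ²) = 14.13 × √(1 − 0.200) = 12.64 rad/s.

12.6 rad/s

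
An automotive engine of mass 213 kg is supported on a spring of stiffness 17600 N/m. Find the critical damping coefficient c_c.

c_c = 2√(k·m) = 2√(17600 × 213) = 2 × 1936 = 3872 N·s/m.

3870 N·s/m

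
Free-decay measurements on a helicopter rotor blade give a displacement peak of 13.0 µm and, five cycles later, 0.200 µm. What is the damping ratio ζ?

0.132

Logarithmic decrement δ = (1/n)·ln(x₀/x_n) = (1/5)·ln(13.0/0.200) = (1/5)·ln(65.00) = 0.8349.
ζ = δ/√(4π² + δ²) = 0.8349/√(39.48 + 0.697) = 0.8349/6.338 = 0.1317.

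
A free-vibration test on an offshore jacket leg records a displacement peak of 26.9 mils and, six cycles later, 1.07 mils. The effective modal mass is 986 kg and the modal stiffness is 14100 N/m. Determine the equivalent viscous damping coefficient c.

Logarithmic decrement δ = (1/n)·ln(x₀/x_n) = (1/6)·ln(26.9/1.07) = (1/6)·ln(25.14) = 0.5374.
ζ = δ/√(4π² + δ²) = 0.5374/√(39.48 + 0.289) = 0.5374/6.306 = 0.08522.
c = ζ · 2√(km) = 0.08522 × 2√(14100 × 986) = 0.08522 × 7457 = 635.5 N·s/m.

636 N·s/m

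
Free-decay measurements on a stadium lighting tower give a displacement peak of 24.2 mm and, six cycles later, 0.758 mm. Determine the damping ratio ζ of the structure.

0.0915

Logarithmic decrement δ = (1/n)·ln(x₀/x_n) = (1/6)·ln(24.2/0.758) = (1/6)·ln(31.93) = 0.5772.
ζ = δ/√(4π² + δ²) = 0.5772/√(39.48 + 0.333) = 0.5772/6.310 = 0.09148.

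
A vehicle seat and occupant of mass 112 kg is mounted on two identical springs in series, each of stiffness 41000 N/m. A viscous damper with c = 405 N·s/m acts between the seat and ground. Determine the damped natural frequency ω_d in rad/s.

Series springs: 1/k_eq = 2/41000, so k_eq = 41000/2 = 20500 N/m.
ω_n = √(k_eq/m) = √(20500/112) = 13.53 rad/s.
Critical damping c_c = 2√(k_eq·m) = 2√(20500 × 112) = 3031 N·s/m, so ζ = c/c_c = 405/3031 = 0.1336.
ω_d = ω_n√(1 − ζ²) = 13.53 × √(1 − 0.0179) = 13.41 rad/s.

13.4 rad/s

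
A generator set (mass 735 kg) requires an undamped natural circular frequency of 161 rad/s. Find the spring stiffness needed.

k = m·ω_n² = 735 × 161.0² = 735 × 25920 = 19050000 N/m.

19100000 N/m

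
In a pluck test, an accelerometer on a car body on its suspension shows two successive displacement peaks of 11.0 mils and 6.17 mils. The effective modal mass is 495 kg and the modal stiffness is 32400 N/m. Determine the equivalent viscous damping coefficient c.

734 N·s/m

Logarithmic decrement δ = (1/n)·ln(x₀/x_n) = (1/1)·ln(11.0/6.17) = (1/1)·ln(1.783) = 0.5782.
ζ = δ/√(4π² + δ²) = 0.5782/√(39.48 + 0.334) = 0.5782/6.310 = 0.09164.
c = ζ · 2√(km) = 0.09164 × 2√(32400 × 495) = 0.09164 × 8009 = 734.0 N·s/m.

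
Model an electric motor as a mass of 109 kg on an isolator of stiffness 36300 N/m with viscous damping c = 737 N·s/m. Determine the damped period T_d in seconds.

ω_n = √(k/m) = √(36300/109) = 18.25 rad/s.
Critical damping c_c = 2√(k·m) = 2√(36300 × 109) = 3978 N·s/m, so ζ = c/c_c = 737/3978 = 0.1853.
ω_d = ω_n√(1 − ζ²) = 18.25 × √(1 − 0.0343) = 17.93 rad/s.
T_d = 2π/ω_d = 0.3504 s.

0.350 s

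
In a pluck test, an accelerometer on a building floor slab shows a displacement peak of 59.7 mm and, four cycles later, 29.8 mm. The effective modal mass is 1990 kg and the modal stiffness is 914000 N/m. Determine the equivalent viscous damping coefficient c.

Logarithmic decrement δ = (1/n)·ln(x₀/x_n) = (1/4)·ln(59.7/29.8) = (1/4)·ln(2.003) = 0.1737.
ζ = δ/√(4π² + δ²) = 0.1737/√(39.48 + 0.0302) = 0.1737/6.286 = 0.02764.
c = ζ · 2√(km) = 0.02764 × 2√(914000 × 1990) = 0.02764 × 85300 = 2357 N·s/m.

2360 N·s/m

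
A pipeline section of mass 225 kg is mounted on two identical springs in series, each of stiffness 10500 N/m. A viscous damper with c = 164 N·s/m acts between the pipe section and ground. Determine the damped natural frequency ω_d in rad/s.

4.82 rad/s

Series springs: 1/k_eq = 2/10500, so k_eq = 10500/2 = 5250 N/m.
ω_n = √(k_eq/m) = √(5250/225) = 4.830 rad/s.
Critical damping c_c = 2√(k_eq·m) = 2√(5250 × 225) = 2174 N·s/m, so ζ = c/c_c = 164/2174 = 0.07545.
ω_d = ω_n√(1 − ζ²) = 4.830 × √(1 − 0.00569) = 4.817 rad/s.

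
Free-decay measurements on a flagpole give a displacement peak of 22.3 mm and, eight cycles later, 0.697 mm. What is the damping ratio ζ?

Logarithmic decrement δ = (1/n)·ln(x₀/x_n) = (1/8)·ln(22.3/0.697) = (1/8)·ln(31.99) = 0.4332.
ζ = δ/√(4π² + δ²) = 0.4332/√(39.48 + 0.188) = 0.4332/6.298 = 0.06878.

0.0688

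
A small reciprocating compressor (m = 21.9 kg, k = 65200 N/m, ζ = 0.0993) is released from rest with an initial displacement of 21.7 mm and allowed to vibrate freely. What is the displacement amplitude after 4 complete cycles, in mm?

Logarithmic decrement δ = 2πζ/√(1 − ζ²) = 2π × 0.09930/√(1 − 0.00986) = 0.6270.
After n cycles, x_n/x₀ = e^(−nδ), so x_4 = 21.7 × e^(−4 × 0.6270) = 21.7 × 0.08142 = 1.767 mm.

1.77 mm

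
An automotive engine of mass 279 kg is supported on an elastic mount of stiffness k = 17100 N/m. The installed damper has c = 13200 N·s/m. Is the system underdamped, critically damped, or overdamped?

c_c = 2√(k·m) = 4368 N·s/m; ζ = c/c_c = 13200/4368 = 3.02.
Since ζ > 1 the system is overdamped.

overdamped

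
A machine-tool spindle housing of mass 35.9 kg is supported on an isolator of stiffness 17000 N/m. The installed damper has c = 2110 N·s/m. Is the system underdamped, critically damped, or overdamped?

c_c = 2√(k·m) = 1562 N·s/m; ζ = c/c_c = 2110/1562 = 1.35.
Since ζ > 1 the system is overdamped.

overdamped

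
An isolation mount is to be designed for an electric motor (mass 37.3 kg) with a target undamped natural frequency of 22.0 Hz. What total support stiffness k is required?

713000 N/m

ω_n = 2πf_n = 2π × 22.0 = 138.2 rad/s.
k = m·ω_n² = 37.3 × 138.2² = 37.3 × 19110 = 712700 N/m.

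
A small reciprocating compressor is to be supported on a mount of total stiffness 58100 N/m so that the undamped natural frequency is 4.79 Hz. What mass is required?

64.1 kg

ω_n = 2πf_n = 2π × 4.79 = 30.10 rad/s.
m = k/ω_n² = 58100/30.10² = 58100/905.8 = 64.14 kg.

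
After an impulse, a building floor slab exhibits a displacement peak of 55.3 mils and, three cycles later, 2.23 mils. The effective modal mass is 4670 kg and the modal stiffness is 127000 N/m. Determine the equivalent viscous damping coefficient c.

8180 N·s/m

Logarithmic decrement δ = (1/n)·ln(x₀/x_n) = (1/3)·ln(55.3/2.23) = (1/3)·ln(24.80) = 1.070.
ζ = δ/√(4π² + δ²) = 1.070/√(39.48 + 1.15) = 1.070/6.374 = 0.1679.
c = ζ · 2√(km) = 0.1679 × 2√(127000 × 4670) = 0.1679 × 48710 = 8179 N·s/m.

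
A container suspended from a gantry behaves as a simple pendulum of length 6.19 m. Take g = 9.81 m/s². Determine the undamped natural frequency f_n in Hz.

0.200 Hz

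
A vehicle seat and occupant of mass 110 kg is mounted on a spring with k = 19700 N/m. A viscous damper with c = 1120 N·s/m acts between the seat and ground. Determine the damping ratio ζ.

0.380

ω_n = √(k/m) = √(19700/110) = 13.38 rad/s.
Critical damping c_c = 2√(k·m) = 2√(19700 × 110) = 2944 N·s/m, so ζ = c/c_c = 1120/2944 = 0.3804.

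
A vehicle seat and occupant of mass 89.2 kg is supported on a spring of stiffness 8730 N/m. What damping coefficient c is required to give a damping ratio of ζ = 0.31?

547 N·s/m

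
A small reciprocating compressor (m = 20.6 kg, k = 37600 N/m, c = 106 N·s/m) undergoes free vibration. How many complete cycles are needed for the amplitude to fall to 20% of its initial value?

ζ = c/(2√(km)) = 106/(2√(37600 × 20.6)) = 106/1760 = 0.06022.
Logarithmic decrement δ = 2πζ/√(1 − ζ²) = 2π × 0.06022/√(1 − 0.00363) = 0.3791.
x_n/x₀ = e^(−nδ) ≤ 0.2; take ln: n ≥ ln(1/0.2)/δ = 1.609/0.3791 = 4.246.
So 5 complete cycles are required.

5 cycles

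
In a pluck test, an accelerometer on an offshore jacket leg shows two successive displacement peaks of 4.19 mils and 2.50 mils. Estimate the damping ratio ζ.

0.0819

Logarithmic decrement δ = (1/n)·ln(x₀/x_n) = (1/1)·ln(4.19/2.50) = (1/1)·ln(1.676) = 0.5164.
ζ = δ/√(4π² + δ²) = 0.5164/√(39.48 + 0.267) = 0.5164/6.304 = 0.08191.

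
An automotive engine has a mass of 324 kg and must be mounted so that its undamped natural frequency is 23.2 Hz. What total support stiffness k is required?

6880000 N/m

ω_n = 2πf_n = 2π × 23.2 = 145.8 rad/s.
k = m·ω_n² = 324 × 145.8² = 324 × 21250 = 6885000 N/m.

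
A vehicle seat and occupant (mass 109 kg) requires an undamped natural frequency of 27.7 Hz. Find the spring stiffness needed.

3300000 N/m

ω_n = 2πf_n = 2π × 27.7 = 174.0 rad/s.
k = m·ω_n² = 109 × 174.0² = 109 × 30290 = 3302000 N/m.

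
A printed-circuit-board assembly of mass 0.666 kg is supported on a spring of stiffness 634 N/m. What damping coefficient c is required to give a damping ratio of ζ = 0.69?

28.4 N·s/m

c_c = 2√(k·m) = 2√(634.0 × 0.666) = 41.10 N·s/m.
c = ζ·c_c = 0.69 × 41.10 = 28.36 N·s/m.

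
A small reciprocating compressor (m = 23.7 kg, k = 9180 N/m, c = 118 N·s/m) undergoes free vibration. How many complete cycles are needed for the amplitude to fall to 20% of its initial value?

ζ = c/(2√(km)) = 118/(2√(9180 × 23.7)) = 118/932.9 = 0.1265.
Logarithmic decrement δ = 2πζ/√(1 − ζ²) = 2π × 0.1265/√(1 − 0.0160) = 0.8012.
x_n/x₀ = e^(−nδ) ≤ 0.2; take ln: n ≥ ln(1/0.2)/δ = 1.609/0.8012 = 2.009.
So 3 complete cycles are required.

3 cycles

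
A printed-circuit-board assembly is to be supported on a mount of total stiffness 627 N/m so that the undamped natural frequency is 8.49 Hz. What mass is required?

0.220 kg

ω_n = 2πf_n = 2π × 8.49 = 53.34 rad/s.
m = k/ω_n² = 627/53.34² = 627/2846 = 0.2203 kg.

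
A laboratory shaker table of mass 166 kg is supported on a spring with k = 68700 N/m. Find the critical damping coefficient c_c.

6750 N·s/m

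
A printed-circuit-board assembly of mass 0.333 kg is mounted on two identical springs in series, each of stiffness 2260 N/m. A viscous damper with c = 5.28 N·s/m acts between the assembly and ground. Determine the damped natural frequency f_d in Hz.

Series springs: 1/k_eq = 2/2260, so k_eq = 2260/2 = 1130 N/m.
ω_n = √(k_eq/m) = √(1130/0.333) = 58.25 rad/s.
Critical damping c_c = 2√(k_eq·m) = 2√(1130 × 0.333) = 38.80 N·s/m, so ζ = c/c_c = 5.28/38.80 = 0.1361.
ω_d = ω_n√(1 − ζ²) = 58.25 × √(1 − 0.0185) = 57.71 rad/s.
f_d = ω_d/(2π) = 9.185 Hz.

9.18 Hz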